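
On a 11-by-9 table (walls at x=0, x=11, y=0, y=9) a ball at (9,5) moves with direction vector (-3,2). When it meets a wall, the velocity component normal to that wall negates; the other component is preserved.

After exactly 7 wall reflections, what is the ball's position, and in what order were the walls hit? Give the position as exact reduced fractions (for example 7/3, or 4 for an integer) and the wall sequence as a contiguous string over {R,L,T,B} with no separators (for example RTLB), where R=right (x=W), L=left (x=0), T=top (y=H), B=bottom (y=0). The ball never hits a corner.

Final position: (11,3)
Wall sequence: TLBRLTR

1. t=2 → T at (3,9); v=(-3,-2)
2. t=1 → L at (0,7); v=(3,-2)
3. t=7/2 → B at (21/2,0); v=(3,2)
4. t=1/6 → R at (11,1/3); v=(-3,2)
5. t=11/3 → L at (0,23/3); v=(3,2)
6. t=2/3 → T at (2,9); v=(3,-2)
7. t=3 → R at (11,3); v=(-3,-2)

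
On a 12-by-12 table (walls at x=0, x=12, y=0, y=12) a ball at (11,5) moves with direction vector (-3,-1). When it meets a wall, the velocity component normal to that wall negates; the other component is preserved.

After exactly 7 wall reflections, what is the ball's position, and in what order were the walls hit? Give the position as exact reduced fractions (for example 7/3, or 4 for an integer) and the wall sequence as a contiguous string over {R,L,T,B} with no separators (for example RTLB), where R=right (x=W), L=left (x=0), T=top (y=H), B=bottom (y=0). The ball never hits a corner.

Final position: (0,28/3)
Wall sequence: LBRLRTL

1. t=11/3 → L at (0,4/3); v=(3,-1)
2. t=4/3 → B at (4,0); v=(3,1)
3. t=8/3 → R at (12,8/3); v=(-3,1)
4. t=4 → L at (0,20/3); v=(3,1)
5. t=4 → R at (12,32/3); v=(-3,1)
6. t=4/3 → T at (8,12); v=(-3,-1)
7. t=8/3 → L at (0,28/3); v=(3,-1)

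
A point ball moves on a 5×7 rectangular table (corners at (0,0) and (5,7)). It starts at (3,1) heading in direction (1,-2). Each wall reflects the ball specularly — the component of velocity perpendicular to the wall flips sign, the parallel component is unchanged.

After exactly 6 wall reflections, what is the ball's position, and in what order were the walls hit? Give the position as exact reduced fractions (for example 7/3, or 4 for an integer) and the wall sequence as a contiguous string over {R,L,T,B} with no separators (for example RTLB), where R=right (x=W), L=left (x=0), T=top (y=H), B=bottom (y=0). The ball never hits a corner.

1. t=1/2 → B at (7/2,0); v=(1,2)
2. t=3/2 → R at (5,3); v=(-1,2)
3. t=2 → T at (3,7); v=(-1,-2)
4. t=3 → L at (0,1); v=(1,-2)
5. t=1/2 → B at (1/2,0); v=(1,2)
6. t=7/2 → T at (4,7); v=(1,-2)

Final position: (4,7)
Wall sequence: BRTLBT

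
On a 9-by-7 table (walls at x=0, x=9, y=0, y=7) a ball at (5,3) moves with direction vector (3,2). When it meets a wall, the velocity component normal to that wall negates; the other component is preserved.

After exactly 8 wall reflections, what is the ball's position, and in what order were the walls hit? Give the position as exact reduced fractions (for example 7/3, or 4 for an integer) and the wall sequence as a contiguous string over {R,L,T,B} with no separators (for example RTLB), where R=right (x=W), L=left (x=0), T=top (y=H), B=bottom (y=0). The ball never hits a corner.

1. t=4/3 → R at (9,17/3); v=(-3,2)
2. t=2/3 → T at (7,7); v=(-3,-2)
3. t=7/3 → L at (0,7/3); v=(3,-2)
4. t=7/6 → B at (7/2,0); v=(3,2)
5. t=11/6 → R at (9,11/3); v=(-3,2)
6. t=5/3 → T at (4,7); v=(-3,-2)
7. t=4/3 → L at (0,13/3); v=(3,-2)
8. t=13/6 → B at (13/2,0); v=(3,2)

Final position: (13/2,0)
Wall sequence: RTLBRTLB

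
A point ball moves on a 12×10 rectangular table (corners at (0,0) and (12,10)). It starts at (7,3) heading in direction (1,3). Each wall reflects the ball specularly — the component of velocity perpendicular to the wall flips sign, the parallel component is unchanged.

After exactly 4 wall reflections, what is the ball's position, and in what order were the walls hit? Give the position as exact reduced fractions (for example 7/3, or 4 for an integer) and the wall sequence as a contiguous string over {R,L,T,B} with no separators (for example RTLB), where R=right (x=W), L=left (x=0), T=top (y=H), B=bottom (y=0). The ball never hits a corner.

1. t=7/3 → T at (28/3,10); v=(1,-3)
2. t=8/3 → R at (12,2); v=(-1,-3)
3. t=2/3 → B at (34/3,0); v=(-1,3)
4. t=10/3 → T at (8,10); v=(-1,-3)

Final position: (8,10)
Wall sequence: TRBT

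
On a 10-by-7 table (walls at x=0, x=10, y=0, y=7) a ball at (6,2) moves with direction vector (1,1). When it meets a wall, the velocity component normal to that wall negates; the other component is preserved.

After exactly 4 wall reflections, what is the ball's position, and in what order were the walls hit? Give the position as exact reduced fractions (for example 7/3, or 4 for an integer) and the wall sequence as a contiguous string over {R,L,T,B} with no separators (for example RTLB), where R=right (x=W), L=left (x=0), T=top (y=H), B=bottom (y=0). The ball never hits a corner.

Final position: (0,2)
Wall sequence: RTBL

1. t=4 → R at (10,6); v=(-1,1)
2. t=1 → T at (9,7); v=(-1,-1)
3. t=7 → B at (2,0); v=(-1,1)
4. t=2 → L at (0,2); v=(1,1)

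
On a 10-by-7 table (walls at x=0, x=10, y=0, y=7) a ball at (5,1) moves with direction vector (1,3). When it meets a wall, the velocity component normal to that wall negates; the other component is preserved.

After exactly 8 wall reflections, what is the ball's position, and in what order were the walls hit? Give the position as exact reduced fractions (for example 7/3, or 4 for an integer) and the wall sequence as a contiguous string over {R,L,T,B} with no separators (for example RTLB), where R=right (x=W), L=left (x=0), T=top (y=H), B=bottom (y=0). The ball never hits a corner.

1. t=2 → T at (7,7); v=(1,-3)
2. t=7/3 → B at (28/3,0); v=(1,3)
3. t=2/3 → R at (10,2); v=(-1,3)
4. t=5/3 → T at (25/3,7); v=(-1,-3)
5. t=7/3 → B at (6,0); v=(-1,3)
6. t=7/3 → T at (11/3,7); v=(-1,-3)
7. t=7/3 → B at (4/3,0); v=(-1,3)
8. t=4/3 → L at (0,4); v=(1,3)

Final position: (0,4)
Wall sequence: TBRTBTBL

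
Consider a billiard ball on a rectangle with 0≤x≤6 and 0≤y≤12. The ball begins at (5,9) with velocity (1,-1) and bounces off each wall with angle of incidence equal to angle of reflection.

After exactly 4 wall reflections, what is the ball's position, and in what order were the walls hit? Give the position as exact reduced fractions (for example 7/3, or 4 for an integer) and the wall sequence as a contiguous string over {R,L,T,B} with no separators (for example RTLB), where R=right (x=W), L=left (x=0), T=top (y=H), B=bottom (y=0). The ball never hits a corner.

1. t=1 → R at (6,8); v=(-1,-1)
2. t=6 → L at (0,2); v=(1,-1)
3. t=2 → B at (2,0); v=(1,1)
4. t=4 → R at (6,4); v=(-1,1)

Final position: (6,4)
Wall sequence: RLBR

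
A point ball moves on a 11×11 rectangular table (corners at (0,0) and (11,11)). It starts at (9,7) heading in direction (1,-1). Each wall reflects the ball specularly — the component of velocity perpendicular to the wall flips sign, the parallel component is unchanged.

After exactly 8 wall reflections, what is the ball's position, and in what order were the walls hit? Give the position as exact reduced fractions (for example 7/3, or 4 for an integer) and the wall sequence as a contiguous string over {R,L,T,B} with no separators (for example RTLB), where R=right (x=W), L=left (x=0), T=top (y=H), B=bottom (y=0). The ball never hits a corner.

1. t=2 → R at (11,5); v=(-1,-1)
2. t=5 → B at (6,0); v=(-1,1)
3. t=6 → L at (0,6); v=(1,1)
4. t=5 → T at (5,11); v=(1,-1)
5. t=6 → R at (11,5); v=(-1,-1)
6. t=5 → B at (6,0); v=(-1,1)
7. t=6 → L at (0,6); v=(1,1)
8. t=5 → T at (5,11); v=(1,-1)

Final position: (5,11)
Wall sequence: RBLTRBLT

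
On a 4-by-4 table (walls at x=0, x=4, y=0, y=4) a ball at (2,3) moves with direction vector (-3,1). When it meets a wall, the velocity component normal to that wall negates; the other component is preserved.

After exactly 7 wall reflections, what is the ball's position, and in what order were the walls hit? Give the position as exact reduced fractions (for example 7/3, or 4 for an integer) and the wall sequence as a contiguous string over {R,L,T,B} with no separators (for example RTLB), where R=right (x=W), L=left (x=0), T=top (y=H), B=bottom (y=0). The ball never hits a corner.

1. t=2/3 → L at (0,11/3); v=(3,1)
2. t=1/3 → T at (1,4); v=(3,-1)
3. t=1 → R at (4,3); v=(-3,-1)
4. t=4/3 → L at (0,5/3); v=(3,-1)
5. t=4/3 → R at (4,1/3); v=(-3,-1)
6. t=1/3 → B at (3,0); v=(-3,1)
7. t=1 → L at (0,1); v=(3,1)

Final position: (0,1)
Wall sequence: LTRLRBL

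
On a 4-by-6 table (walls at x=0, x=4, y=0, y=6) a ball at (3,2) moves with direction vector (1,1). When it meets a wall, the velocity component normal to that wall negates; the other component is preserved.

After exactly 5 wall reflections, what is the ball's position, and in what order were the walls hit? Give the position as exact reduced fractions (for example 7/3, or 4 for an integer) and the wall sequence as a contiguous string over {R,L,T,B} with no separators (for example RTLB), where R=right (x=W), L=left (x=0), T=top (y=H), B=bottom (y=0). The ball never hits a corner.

1. t=1 → R at (4,3); v=(-1,1)
2. t=3 → T at (1,6); v=(-1,-1)
3. t=1 → L at (0,5); v=(1,-1)
4. t=4 → R at (4,1); v=(-1,-1)
5. t=1 → B at (3,0); v=(-1,1)

Final position: (3,0)
Wall sequence: RTLRB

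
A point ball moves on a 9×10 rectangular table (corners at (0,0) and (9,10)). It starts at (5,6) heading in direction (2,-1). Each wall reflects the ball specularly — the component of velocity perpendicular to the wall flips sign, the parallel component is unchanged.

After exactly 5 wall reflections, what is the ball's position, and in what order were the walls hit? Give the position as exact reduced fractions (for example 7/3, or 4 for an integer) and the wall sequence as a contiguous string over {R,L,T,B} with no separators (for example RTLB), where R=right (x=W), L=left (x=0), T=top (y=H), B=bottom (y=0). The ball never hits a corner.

1. t=2 → R at (9,4); v=(-2,-1)
2. t=4 → B at (1,0); v=(-2,1)
3. t=1/2 → L at (0,1/2); v=(2,1)
4. t=9/2 → R at (9,5); v=(-2,1)
5. t=9/2 → L at (0,19/2); v=(2,1)

Final position: (0,19/2)
Wall sequence: RBLRL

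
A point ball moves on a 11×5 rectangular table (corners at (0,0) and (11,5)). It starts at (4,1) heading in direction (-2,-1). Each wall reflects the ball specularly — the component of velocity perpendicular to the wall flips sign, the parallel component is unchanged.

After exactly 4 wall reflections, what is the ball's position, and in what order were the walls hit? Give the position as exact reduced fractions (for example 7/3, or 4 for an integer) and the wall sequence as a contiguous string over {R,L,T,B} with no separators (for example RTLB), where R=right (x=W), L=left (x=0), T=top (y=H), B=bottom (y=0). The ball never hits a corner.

1. t=1 → B at (2,0); v=(-2,1)
2. t=1 → L at (0,1); v=(2,1)
3. t=4 → T at (8,5); v=(2,-1)
4. t=3/2 → R at (11,7/2); v=(-2,-1)

Final position: (11,7/2)
Wall sequence: BLTR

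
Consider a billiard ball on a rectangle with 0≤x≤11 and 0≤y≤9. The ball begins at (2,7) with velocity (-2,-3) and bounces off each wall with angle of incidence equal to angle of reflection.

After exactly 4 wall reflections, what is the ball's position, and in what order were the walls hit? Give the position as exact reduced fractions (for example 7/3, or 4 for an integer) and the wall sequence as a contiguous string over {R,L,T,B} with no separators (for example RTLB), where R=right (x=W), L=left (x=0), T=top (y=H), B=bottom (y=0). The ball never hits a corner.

1. t=1 → L at (0,4); v=(2,-3)
2. t=4/3 → B at (8/3,0); v=(2,3)
3. t=3 → T at (26/3,9); v=(2,-3)
4. t=7/6 → R at (11,11/2); v=(-2,-3)

Final position: (11,11/2)
Wall sequence: LBTR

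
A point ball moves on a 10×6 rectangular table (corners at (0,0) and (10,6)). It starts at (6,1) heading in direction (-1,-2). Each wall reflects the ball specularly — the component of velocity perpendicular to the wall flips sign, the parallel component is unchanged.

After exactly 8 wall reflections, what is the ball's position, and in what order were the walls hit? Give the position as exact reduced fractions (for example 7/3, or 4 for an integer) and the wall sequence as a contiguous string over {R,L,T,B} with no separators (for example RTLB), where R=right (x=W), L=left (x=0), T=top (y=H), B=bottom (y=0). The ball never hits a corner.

Final position: (10,5)
Wall sequence: BTLBTBTR

1. t=1/2 → B at (11/2,0); v=(-1,2)
2. t=3 → T at (5/2,6); v=(-1,-2)
3. t=5/2 → L at (0,1); v=(1,-2)
4. t=1/2 → B at (1/2,0); v=(1,2)
5. t=3 → T at (7/2,6); v=(1,-2)
6. t=3 → B at (13/2,0); v=(1,2)
7. t=3 → T at (19/2,6); v=(1,-2)
8. t=1/2 → R at (10,5); v=(-1,-2)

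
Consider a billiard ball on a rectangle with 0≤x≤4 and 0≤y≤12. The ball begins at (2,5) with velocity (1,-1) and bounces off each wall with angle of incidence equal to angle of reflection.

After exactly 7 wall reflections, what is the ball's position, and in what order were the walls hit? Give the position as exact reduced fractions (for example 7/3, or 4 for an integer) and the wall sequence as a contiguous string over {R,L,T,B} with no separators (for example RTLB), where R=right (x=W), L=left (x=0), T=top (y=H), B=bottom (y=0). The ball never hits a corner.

1. t=2 → R at (4,3); v=(-1,-1)
2. t=3 → B at (1,0); v=(-1,1)
3. t=1 → L at (0,1); v=(1,1)
4. t=4 → R at (4,5); v=(-1,1)
5. t=4 → L at (0,9); v=(1,1)
6. t=3 → T at (3,12); v=(1,-1)
7. t=1 → R at (4,11); v=(-1,-1)

Final position: (4,11)
Wall sequence: RBLRLTR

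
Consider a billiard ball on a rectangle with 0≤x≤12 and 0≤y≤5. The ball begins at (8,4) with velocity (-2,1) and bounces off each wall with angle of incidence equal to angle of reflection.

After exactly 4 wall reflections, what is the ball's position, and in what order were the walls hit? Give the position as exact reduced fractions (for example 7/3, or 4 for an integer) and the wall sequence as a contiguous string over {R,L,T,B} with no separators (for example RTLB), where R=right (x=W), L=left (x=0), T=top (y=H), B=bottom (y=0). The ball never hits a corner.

Final position: (12,4)
Wall sequence: TLBR

1. t=1 → T at (6,5); v=(-2,-1)
2. t=3 → L at (0,2); v=(2,-1)
3. t=2 → B at (4,0); v=(2,1)
4. t=4 → R at (12,4); v=(-2,1)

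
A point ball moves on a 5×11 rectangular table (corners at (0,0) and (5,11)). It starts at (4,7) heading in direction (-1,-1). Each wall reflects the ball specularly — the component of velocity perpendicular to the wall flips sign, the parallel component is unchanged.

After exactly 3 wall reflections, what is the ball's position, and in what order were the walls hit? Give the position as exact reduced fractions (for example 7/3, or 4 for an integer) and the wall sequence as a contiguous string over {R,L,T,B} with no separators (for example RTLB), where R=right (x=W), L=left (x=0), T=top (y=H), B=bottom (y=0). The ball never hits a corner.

1. t=4 → L at (0,3); v=(1,-1)
2. t=3 → B at (3,0); v=(1,1)
3. t=2 → R at (5,2); v=(-1,1)

Final position: (5,2)
Wall sequence: LBR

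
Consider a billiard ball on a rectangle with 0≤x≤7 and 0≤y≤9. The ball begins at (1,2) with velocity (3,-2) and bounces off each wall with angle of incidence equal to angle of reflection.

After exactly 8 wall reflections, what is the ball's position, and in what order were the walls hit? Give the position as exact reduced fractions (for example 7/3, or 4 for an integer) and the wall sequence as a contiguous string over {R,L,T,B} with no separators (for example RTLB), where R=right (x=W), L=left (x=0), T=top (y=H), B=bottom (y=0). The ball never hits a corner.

Final position: (7,8/3)
Wall sequence: BRLTRLBR

1. t=1 → B at (4,0); v=(3,2)
2. t=1 → R at (7,2); v=(-3,2)
3. t=7/3 → L at (0,20/3); v=(3,2)
4. t=7/6 → T at (7/2,9); v=(3,-2)
5. t=7/6 → R at (7,20/3); v=(-3,-2)
6. t=7/3 → L at (0,2); v=(3,-2)
7. t=1 → B at (3,0); v=(3,2)
8. t=4/3 → R at (7,8/3); v=(-3,2)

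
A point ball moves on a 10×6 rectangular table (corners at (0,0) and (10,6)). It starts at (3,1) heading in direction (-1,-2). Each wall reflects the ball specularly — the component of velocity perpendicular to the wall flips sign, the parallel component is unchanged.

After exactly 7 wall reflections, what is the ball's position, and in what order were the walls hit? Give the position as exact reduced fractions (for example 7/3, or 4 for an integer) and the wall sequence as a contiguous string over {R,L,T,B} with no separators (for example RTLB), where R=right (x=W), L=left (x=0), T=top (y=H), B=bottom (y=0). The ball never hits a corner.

1. t=1/2 → B at (5/2,0); v=(-1,2)
2. t=5/2 → L at (0,5); v=(1,2)
3. t=1/2 → T at (1/2,6); v=(1,-2)
4. t=3 → B at (7/2,0); v=(1,2)
5. t=3 → T at (13/2,6); v=(1,-2)
6. t=3 → B at (19/2,0); v=(1,2)
7. t=1/2 → R at (10,1); v=(-1,2)

Final position: (10,1)
Wall sequence: BLTBTBR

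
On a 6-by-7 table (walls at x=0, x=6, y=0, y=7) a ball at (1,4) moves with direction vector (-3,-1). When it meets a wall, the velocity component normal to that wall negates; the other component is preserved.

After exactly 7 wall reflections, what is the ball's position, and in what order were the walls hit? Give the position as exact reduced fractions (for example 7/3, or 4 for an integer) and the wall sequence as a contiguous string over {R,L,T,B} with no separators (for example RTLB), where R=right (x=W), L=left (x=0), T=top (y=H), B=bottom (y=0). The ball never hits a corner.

Final position: (6,19/3)
Wall sequence: LRBLRLR

1. t=1/3 → L at (0,11/3); v=(3,-1)
2. t=2 → R at (6,5/3); v=(-3,-1)
3. t=5/3 → B at (1,0); v=(-3,1)
4. t=1/3 → L at (0,1/3); v=(3,1)
5. t=2 → R at (6,7/3); v=(-3,1)
6. t=2 → L at (0,13/3); v=(3,1)
7. t=2 → R at (6,19/3); v=(-3,1)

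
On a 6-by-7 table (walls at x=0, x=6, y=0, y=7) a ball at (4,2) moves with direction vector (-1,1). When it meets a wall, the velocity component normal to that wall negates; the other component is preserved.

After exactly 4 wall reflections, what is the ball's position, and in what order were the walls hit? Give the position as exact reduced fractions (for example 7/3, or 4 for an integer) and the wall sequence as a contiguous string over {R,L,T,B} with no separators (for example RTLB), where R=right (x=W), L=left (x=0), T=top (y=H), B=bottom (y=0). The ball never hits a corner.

Final position: (4,0)
Wall sequence: LTRB

1. t=4 → L at (0,6); v=(1,1)
2. t=1 → T at (1,7); v=(1,-1)
3. t=5 → R at (6,2); v=(-1,-1)
4. t=2 → B at (4,0); v=(-1,1)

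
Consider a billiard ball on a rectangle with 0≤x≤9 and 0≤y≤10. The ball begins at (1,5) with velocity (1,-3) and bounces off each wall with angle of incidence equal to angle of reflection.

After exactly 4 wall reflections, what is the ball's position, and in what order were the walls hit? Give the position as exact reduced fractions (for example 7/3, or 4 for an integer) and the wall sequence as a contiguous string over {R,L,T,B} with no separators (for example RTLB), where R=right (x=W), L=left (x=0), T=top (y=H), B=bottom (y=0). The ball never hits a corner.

Final position: (26/3,0)
Wall sequence: BTRB

1. t=5/3 → B at (8/3,0); v=(1,3)
2. t=10/3 → T at (6,10); v=(1,-3)
3. t=3 → R at (9,1); v=(-1,-3)
4. t=1/3 → B at (26/3,0); v=(-1,3)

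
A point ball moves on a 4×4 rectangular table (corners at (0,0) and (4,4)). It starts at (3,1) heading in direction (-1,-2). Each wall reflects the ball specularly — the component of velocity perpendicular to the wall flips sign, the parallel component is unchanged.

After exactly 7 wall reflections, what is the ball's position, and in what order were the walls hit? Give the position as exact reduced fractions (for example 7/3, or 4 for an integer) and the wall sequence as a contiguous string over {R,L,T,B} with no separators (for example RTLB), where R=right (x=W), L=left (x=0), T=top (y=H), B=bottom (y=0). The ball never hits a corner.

1. t=1/2 → B at (5/2,0); v=(-1,2)
2. t=2 → T at (1/2,4); v=(-1,-2)
3. t=1/2 → L at (0,3); v=(1,-2)
4. t=3/2 → B at (3/2,0); v=(1,2)
5. t=2 → T at (7/2,4); v=(1,-2)
6. t=1/2 → R at (4,3); v=(-1,-2)
7. t=3/2 → B at (5/2,0); v=(-1,2)

Final position: (5/2,0)
Wall sequence: BTLBTRB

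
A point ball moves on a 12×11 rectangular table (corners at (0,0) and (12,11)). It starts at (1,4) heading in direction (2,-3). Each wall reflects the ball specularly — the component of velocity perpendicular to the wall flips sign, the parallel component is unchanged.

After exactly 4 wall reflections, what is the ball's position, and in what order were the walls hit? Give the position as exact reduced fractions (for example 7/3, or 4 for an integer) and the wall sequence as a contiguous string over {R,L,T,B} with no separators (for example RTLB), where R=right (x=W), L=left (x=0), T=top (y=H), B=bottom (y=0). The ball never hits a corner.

1. t=4/3 → B at (11/3,0); v=(2,3)
2. t=11/3 → T at (11,11); v=(2,-3)
3. t=1/2 → R at (12,19/2); v=(-2,-3)
4. t=19/6 → B at (17/3,0); v=(-2,3)

Final position: (17/3,0)
Wall sequence: BTRB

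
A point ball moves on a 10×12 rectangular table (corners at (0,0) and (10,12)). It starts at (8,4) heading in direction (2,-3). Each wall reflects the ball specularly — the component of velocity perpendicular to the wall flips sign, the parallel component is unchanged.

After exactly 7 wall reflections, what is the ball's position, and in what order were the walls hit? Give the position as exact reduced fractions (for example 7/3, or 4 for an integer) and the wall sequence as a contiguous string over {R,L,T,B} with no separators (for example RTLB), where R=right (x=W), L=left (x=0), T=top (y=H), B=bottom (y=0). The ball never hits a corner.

1. t=1 → R at (10,1); v=(-2,-3)
2. t=1/3 → B at (28/3,0); v=(-2,3)
3. t=4 → T at (4/3,12); v=(-2,-3)
4. t=2/3 → L at (0,10); v=(2,-3)
5. t=10/3 → B at (20/3,0); v=(2,3)
6. t=5/3 → R at (10,5); v=(-2,3)
7. t=7/3 → T at (16/3,12); v=(-2,-3)

Final position: (16/3,12)
Wall sequence: RBTLBRT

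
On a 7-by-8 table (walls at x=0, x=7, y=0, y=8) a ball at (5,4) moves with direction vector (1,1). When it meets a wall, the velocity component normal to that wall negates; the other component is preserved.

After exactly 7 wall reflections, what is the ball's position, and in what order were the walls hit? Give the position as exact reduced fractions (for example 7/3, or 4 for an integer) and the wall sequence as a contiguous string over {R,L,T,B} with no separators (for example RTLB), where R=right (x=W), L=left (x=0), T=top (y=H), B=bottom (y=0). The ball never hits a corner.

1. t=2 → R at (7,6); v=(-1,1)
2. t=2 → T at (5,8); v=(-1,-1)
3. t=5 → L at (0,3); v=(1,-1)
4. t=3 → B at (3,0); v=(1,1)
5. t=4 → R at (7,4); v=(-1,1)
6. t=4 → T at (3,8); v=(-1,-1)
7. t=3 → L at (0,5); v=(1,-1)

Final position: (0,5)
Wall sequence: RTLBRTL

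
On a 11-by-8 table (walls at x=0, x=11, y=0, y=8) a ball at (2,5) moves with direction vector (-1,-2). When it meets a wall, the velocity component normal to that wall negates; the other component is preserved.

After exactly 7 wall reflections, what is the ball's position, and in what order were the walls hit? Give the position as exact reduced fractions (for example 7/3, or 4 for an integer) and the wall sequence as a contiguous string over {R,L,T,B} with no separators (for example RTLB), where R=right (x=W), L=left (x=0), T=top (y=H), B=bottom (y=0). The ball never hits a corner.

Final position: (11/2,0)
Wall sequence: LBTBRTB

1. t=2 → L at (0,1); v=(1,-2)
2. t=1/2 → B at (1/2,0); v=(1,2)
3. t=4 → T at (9/2,8); v=(1,-2)
4. t=4 → B at (17/2,0); v=(1,2)
5. t=5/2 → R at (11,5); v=(-1,2)
6. t=3/2 → T at (19/2,8); v=(-1,-2)
7. t=4 → B at (11/2,0); v=(-1,2)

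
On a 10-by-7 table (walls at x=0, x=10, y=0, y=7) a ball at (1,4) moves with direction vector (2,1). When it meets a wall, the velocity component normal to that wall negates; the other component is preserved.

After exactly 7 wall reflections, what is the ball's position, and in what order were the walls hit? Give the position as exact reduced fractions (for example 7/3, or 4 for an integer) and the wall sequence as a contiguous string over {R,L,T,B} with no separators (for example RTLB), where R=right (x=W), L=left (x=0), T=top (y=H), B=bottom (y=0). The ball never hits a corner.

Final position: (0,9/2)
Wall sequence: TRLBRTL

1. t=3 → T at (7,7); v=(2,-1)
2. t=3/2 → R at (10,11/2); v=(-2,-1)
3. t=5 → L at (0,1/2); v=(2,-1)
4. t=1/2 → B at (1,0); v=(2,1)
5. t=9/2 → R at (10,9/2); v=(-2,1)
6. t=5/2 → T at (5,7); v=(-2,-1)
7. t=5/2 → L at (0,9/2); v=(2,-1)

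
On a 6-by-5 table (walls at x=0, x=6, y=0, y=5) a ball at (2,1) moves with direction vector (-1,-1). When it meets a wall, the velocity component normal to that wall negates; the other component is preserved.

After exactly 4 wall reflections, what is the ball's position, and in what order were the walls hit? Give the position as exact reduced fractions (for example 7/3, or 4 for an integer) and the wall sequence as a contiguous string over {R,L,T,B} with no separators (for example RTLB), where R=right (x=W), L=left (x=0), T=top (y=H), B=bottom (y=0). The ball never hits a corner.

1. t=1 → B at (1,0); v=(-1,1)
2. t=1 → L at (0,1); v=(1,1)
3. t=4 → T at (4,5); v=(1,-1)
4. t=2 → R at (6,3); v=(-1,-1)

Final position: (6,3)
Wall sequence: BLTR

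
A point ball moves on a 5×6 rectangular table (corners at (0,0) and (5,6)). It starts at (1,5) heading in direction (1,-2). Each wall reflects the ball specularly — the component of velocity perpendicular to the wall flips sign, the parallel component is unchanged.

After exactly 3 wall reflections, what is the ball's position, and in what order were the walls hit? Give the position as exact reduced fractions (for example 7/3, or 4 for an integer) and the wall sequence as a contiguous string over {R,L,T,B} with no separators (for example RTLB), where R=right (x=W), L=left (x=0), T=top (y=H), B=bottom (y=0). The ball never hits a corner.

1. t=5/2 → B at (7/2,0); v=(1,2)
2. t=3/2 → R at (5,3); v=(-1,2)
3. t=3/2 → T at (7/2,6); v=(-1,-2)

Final position: (7/2,6)
Wall sequence: BRT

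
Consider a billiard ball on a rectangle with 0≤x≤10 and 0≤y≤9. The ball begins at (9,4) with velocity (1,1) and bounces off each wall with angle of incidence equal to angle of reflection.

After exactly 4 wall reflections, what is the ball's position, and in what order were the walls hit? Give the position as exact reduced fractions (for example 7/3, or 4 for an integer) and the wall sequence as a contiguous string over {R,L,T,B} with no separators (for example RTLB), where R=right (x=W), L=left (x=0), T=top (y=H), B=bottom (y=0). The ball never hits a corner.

1. t=1 → R at (10,5); v=(-1,1)
2. t=4 → T at (6,9); v=(-1,-1)
3. t=6 → L at (0,3); v=(1,-1)
4. t=3 → B at (3,0); v=(1,1)

Final position: (3,0)
Wall sequence: RTLB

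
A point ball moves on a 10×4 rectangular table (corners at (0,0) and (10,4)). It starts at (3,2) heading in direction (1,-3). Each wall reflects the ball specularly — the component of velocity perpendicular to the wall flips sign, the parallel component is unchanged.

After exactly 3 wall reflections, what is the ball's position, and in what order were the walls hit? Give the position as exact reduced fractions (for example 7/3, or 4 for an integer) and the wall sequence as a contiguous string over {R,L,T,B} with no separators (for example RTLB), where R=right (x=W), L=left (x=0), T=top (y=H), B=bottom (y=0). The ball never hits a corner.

Final position: (19/3,0)
Wall sequence: BTB

1. t=2/3 → B at (11/3,0); v=(1,3)
2. t=4/3 → T at (5,4); v=(1,-3)
3. t=4/3 → B at (19/3,0); v=(1,3)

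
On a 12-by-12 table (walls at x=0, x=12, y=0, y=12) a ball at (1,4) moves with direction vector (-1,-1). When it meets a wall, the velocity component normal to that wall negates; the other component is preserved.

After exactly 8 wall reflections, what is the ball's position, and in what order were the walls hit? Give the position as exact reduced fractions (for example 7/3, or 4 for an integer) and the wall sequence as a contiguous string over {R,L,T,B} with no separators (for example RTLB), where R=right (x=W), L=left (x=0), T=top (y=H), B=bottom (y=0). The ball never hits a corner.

Final position: (9,12)
Wall sequence: LBRTLBRT

1. t=1 → L at (0,3); v=(1,-1)
2. t=3 → B at (3,0); v=(1,1)
3. t=9 → R at (12,9); v=(-1,1)
4. t=3 → T at (9,12); v=(-1,-1)
5. t=9 → L at (0,3); v=(1,-1)
6. t=3 → B at (3,0); v=(1,1)
7. t=9 → R at (12,9); v=(-1,1)
8. t=3 → T at (9,12); v=(-1,-1)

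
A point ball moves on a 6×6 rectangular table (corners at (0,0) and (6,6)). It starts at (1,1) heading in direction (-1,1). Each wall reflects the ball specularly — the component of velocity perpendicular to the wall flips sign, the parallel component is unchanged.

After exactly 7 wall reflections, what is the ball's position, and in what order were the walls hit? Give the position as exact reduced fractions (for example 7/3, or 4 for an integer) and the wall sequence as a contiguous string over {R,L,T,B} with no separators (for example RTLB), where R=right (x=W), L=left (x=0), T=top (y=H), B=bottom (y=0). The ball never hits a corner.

Final position: (6,4)
Wall sequence: LTRBLTR

1. t=1 → L at (0,2); v=(1,1)
2. t=4 → T at (4,6); v=(1,-1)
3. t=2 → R at (6,4); v=(-1,-1)
4. t=4 → B at (2,0); v=(-1,1)
5. t=2 → L at (0,2); v=(1,1)
6. t=4 → T at (4,6); v=(1,-1)
7. t=2 → R at (6,4); v=(-1,-1)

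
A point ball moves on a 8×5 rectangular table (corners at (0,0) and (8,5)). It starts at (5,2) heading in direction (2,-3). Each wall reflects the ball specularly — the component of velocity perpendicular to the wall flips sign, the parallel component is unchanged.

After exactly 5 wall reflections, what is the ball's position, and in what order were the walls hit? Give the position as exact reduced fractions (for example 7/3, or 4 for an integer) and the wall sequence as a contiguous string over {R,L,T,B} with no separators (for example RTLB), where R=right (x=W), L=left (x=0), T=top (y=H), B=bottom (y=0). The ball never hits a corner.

1. t=2/3 → B at (19/3,0); v=(2,3)
2. t=5/6 → R at (8,5/2); v=(-2,3)
3. t=5/6 → T at (19/3,5); v=(-2,-3)
4. t=5/3 → B at (3,0); v=(-2,3)
5. t=3/2 → L at (0,9/2); v=(2,3)

Final position: (0,9/2)
Wall sequence: BRTBL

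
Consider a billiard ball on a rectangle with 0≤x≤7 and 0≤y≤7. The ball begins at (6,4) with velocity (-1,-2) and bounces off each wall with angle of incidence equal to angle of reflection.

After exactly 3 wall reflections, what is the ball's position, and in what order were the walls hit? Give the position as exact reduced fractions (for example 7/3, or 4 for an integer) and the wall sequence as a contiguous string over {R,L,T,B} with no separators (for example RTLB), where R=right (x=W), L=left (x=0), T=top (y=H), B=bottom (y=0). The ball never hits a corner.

1. t=2 → B at (4,0); v=(-1,2)
2. t=7/2 → T at (1/2,7); v=(-1,-2)
3. t=1/2 → L at (0,6); v=(1,-2)

Final position: (0,6)
Wall sequence: BTL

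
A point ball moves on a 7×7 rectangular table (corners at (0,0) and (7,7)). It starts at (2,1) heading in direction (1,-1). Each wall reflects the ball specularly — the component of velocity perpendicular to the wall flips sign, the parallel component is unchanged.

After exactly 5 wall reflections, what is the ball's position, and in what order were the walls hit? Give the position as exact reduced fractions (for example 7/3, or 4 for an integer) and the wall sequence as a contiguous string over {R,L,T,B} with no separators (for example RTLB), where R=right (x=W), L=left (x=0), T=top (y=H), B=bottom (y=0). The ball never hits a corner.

Final position: (3,0)
Wall sequence: BRTLB

1. t=1 → B at (3,0); v=(1,1)
2. t=4 → R at (7,4); v=(-1,1)
3. t=3 → T at (4,7); v=(-1,-1)
4. t=4 → L at (0,3); v=(1,-1)
5. t=3 → B at (3,0); v=(1,1)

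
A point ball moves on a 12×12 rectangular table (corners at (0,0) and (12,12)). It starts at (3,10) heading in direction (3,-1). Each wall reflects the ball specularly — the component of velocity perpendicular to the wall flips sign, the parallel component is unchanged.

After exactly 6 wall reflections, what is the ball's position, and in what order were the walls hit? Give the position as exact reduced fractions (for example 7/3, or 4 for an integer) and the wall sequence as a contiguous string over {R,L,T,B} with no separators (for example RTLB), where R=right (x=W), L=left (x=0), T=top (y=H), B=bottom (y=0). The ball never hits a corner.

1. t=3 → R at (12,7); v=(-3,-1)
2. t=4 → L at (0,3); v=(3,-1)
3. t=3 → B at (9,0); v=(3,1)
4. t=1 → R at (12,1); v=(-3,1)
5. t=4 → L at (0,5); v=(3,1)
6. t=4 → R at (12,9); v=(-3,1)

Final position: (12,9)
Wall sequence: RLBRLR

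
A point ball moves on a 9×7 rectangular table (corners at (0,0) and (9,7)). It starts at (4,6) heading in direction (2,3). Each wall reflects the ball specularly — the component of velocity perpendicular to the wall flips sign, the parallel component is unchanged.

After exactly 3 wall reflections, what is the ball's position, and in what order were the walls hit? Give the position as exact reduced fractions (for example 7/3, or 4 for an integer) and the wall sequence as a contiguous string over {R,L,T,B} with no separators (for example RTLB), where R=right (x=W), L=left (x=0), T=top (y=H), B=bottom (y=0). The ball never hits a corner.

Final position: (26/3,0)
Wall sequence: TRB

1. t=1/3 → T at (14/3,7); v=(2,-3)
2. t=13/6 → R at (9,1/2); v=(-2,-3)
3. t=1/6 → B at (26/3,0); v=(-2,3)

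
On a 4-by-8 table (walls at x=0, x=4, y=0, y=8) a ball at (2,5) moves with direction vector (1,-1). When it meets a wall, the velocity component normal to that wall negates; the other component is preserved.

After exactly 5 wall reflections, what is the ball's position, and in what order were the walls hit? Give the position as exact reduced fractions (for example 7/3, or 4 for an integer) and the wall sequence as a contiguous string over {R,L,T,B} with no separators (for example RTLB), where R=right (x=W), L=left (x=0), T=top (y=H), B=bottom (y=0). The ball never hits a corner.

Final position: (1,8)
Wall sequence: RBLRT

1. t=2 → R at (4,3); v=(-1,-1)
2. t=3 → B at (1,0); v=(-1,1)
3. t=1 → L at (0,1); v=(1,1)
4. t=4 → R at (4,5); v=(-1,1)
5. t=3 → T at (1,8); v=(-1,-1)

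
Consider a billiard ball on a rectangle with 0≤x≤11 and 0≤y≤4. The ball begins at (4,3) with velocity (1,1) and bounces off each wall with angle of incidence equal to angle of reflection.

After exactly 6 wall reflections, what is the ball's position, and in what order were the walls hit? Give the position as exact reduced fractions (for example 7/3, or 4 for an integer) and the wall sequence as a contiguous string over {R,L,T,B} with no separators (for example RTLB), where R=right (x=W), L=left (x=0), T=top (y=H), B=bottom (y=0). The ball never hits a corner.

1. t=1 → T at (5,4); v=(1,-1)
2. t=4 → B at (9,0); v=(1,1)
3. t=2 → R at (11,2); v=(-1,1)
4. t=2 → T at (9,4); v=(-1,-1)
5. t=4 → B at (5,0); v=(-1,1)
6. t=4 → T at (1,4); v=(-1,-1)

Final position: (1,4)
Wall sequence: TBRTBT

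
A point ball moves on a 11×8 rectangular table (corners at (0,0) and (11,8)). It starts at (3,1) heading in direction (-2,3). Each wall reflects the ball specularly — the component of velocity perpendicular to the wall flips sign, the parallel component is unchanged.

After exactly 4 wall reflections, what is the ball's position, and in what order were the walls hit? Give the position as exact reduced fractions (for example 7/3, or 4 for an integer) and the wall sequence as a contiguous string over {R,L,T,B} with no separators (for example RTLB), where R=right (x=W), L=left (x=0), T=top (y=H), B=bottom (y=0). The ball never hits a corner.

1. t=3/2 → L at (0,11/2); v=(2,3)
2. t=5/6 → T at (5/3,8); v=(2,-3)
3. t=8/3 → B at (7,0); v=(2,3)
4. t=2 → R at (11,6); v=(-2,3)

Final position: (11,6)
Wall sequence: LTBR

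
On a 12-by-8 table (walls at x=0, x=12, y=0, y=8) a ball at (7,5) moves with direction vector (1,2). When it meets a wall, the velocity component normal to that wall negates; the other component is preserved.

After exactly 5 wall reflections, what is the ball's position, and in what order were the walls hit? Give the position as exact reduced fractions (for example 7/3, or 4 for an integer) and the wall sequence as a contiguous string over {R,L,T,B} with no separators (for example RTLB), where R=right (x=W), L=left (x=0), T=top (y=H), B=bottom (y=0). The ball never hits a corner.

Final position: (7/2,0)
Wall sequence: TRBTB

1. t=3/2 → T at (17/2,8); v=(1,-2)
2. t=7/2 → R at (12,1); v=(-1,-2)
3. t=1/2 → B at (23/2,0); v=(-1,2)
4. t=4 → T at (15/2,8); v=(-1,-2)
5. t=4 → B at (7/2,0); v=(-1,2)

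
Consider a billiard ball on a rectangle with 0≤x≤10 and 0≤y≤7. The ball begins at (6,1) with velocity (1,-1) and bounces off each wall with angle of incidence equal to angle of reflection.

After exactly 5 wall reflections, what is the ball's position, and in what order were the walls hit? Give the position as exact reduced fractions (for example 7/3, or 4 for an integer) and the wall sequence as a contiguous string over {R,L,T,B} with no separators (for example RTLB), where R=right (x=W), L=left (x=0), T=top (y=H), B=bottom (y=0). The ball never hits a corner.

Final position: (1,0)
Wall sequence: BRTLB

1. t=1 → B at (7,0); v=(1,1)
2. t=3 → R at (10,3); v=(-1,1)
3. t=4 → T at (6,7); v=(-1,-1)
4. t=6 → L at (0,1); v=(1,-1)
5. t=1 → B at (1,0); v=(1,1)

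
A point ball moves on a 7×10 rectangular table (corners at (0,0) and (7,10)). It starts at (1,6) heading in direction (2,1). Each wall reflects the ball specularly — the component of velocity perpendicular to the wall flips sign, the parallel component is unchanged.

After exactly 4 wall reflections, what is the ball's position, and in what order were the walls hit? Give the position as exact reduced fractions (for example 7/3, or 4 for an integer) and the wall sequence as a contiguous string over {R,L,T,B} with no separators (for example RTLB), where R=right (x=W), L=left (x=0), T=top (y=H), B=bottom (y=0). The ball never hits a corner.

1. t=3 → R at (7,9); v=(-2,1)
2. t=1 → T at (5,10); v=(-2,-1)
3. t=5/2 → L at (0,15/2); v=(2,-1)
4. t=7/2 → R at (7,4); v=(-2,-1)

Final position: (7,4)
Wall sequence: RTLR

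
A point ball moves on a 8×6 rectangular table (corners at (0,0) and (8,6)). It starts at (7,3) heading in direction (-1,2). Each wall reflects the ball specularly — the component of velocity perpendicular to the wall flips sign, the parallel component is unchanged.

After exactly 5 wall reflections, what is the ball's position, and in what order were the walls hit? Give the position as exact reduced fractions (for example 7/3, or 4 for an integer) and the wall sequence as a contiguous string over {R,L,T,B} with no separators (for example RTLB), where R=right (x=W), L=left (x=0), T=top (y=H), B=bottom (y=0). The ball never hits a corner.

1. t=3/2 → T at (11/2,6); v=(-1,-2)
2. t=3 → B at (5/2,0); v=(-1,2)
3. t=5/2 → L at (0,5); v=(1,2)
4. t=1/2 → T at (1/2,6); v=(1,-2)
5. t=3 → B at (7/2,0); v=(1,2)

Final position: (7/2,0)
Wall sequence: TBLTB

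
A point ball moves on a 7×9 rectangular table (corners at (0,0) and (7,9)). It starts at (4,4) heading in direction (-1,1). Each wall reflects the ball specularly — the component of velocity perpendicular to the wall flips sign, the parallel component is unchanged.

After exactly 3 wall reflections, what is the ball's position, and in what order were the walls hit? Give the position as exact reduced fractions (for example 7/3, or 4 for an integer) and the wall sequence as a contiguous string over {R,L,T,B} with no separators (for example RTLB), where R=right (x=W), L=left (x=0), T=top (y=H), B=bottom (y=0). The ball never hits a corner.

1. t=4 → L at (0,8); v=(1,1)
2. t=1 → T at (1,9); v=(1,-1)
3. t=6 → R at (7,3); v=(-1,-1)

Final position: (7,3)
Wall sequence: LTR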